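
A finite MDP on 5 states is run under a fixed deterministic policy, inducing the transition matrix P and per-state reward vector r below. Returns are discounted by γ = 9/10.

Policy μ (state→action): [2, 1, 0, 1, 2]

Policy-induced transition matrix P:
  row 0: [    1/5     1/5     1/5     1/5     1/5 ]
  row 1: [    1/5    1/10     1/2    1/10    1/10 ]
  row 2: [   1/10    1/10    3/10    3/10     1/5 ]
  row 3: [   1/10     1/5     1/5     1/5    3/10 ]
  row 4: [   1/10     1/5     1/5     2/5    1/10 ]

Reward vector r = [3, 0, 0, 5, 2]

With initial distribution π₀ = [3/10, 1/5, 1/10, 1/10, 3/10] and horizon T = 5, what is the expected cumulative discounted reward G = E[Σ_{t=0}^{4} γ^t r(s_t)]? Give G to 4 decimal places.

G = 8.2232

t=0: π = [0.3000, 0.2000, 0.1000, 0.1000, 0.3000], E[r] = 2.0000, γ^t·E[r] = 2.000000, running G = 2.000000
t=1: π = [0.1500, 0.1700, 0.2700, 0.2500, 0.1600], E[r] = 2.0200, γ^t·E[r] = 1.818000, running G = 3.818000
t=2: π = [0.1320, 0.1560, 0.2780, 0.2420, 0.1920], E[r] = 1.9900, γ^t·E[r] = 1.611900, running G = 5.429900
t=3: π = [0.1288, 0.1566, 0.2746, 0.2506, 0.1894], E[r] = 2.0182, γ^t·E[r] = 1.471268, running G = 6.901168
t=4: π = [0.1285, 0.1569, 0.2744, 0.2497, 0.1905], E[r] = 2.0149, γ^t·E[r] = 1.322002, running G = 8.223170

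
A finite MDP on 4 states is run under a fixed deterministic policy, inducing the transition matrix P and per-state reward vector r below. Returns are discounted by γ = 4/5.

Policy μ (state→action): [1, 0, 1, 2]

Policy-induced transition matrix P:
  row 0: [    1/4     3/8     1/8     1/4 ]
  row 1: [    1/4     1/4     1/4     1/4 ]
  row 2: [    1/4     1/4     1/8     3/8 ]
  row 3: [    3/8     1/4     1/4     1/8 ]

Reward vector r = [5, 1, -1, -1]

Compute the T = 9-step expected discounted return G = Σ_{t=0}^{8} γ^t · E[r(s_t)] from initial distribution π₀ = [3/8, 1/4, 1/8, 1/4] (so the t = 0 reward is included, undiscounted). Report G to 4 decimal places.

t=0: π = [0.3750, 0.2500, 0.1250, 0.2500], E[r] = 1.7500, γ^t·E[r] = 1.750000, running G = 1.750000
t=1: π = [0.2813, 0.2969, 0.1875, 0.2344], E[r] = 1.2813, γ^t·E[r] = 1.025000, running G = 2.775000
t=2: π = [0.2793, 0.2852, 0.1914, 0.2441], E[r] = 1.2461, γ^t·E[r] = 0.797500, running G = 3.572500
t=3: π = [0.2805, 0.2849, 0.1912, 0.2434], E[r] = 1.2529, γ^t·E[r] = 0.641500, running G = 4.214000
t=4: π = [0.2804, 0.2851, 0.1910, 0.2435], E[r] = 1.2527, γ^t·E[r] = 0.513100, running G = 4.727100
t=5: π = [0.2804, 0.2851, 0.1911, 0.2434], E[r] = 1.2527, γ^t·E[r] = 0.410488, running G = 5.137588
t=6: π = [0.2804, 0.2851, 0.1911, 0.2435], E[r] = 1.2527, γ^t·E[r] = 0.328386, running G = 5.465974
t=7: π = [0.2804, 0.2851, 0.1911, 0.2435], E[r] = 1.2527, γ^t·E[r] = 0.262710, running G = 5.728683
t=8: π = [0.2804, 0.2851, 0.1911, 0.2435], E[r] = 1.2527, γ^t·E[r] = 0.210168, running G = 5.938851

G = 5.9389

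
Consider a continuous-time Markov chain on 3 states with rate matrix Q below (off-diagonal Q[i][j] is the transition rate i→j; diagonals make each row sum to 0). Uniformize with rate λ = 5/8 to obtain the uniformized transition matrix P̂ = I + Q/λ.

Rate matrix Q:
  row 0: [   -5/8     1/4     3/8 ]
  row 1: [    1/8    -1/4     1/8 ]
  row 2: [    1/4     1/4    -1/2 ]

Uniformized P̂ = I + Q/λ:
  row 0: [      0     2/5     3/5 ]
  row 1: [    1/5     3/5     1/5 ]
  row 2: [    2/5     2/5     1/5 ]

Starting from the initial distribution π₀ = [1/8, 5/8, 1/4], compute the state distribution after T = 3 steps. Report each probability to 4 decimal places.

t=0: π = [0.1250, 0.6250, 0.2500]
t=1: π = [0.2250, 0.5250, 0.2500]
t=2: π = [0.2050, 0.5050, 0.2900]
t=3: π = [0.2170, 0.5010, 0.2820]

π = [0.2170, 0.5010, 0.2820]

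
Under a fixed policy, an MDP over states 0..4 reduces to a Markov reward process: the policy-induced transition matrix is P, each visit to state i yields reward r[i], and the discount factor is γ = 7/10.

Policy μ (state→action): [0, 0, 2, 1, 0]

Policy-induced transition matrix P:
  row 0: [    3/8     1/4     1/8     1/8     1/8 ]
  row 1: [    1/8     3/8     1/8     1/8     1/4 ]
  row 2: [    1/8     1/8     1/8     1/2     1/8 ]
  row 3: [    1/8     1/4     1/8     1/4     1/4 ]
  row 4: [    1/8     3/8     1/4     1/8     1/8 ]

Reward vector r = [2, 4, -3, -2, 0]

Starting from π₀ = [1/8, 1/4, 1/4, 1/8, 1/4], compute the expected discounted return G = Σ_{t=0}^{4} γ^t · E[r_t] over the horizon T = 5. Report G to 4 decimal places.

t=0: π = [0.1250, 0.2500, 0.2500, 0.1250, 0.2500], E[r] = 0.2500, γ^t·E[r] = 0.250000, running G = 0.250000
t=1: π = [0.1563, 0.2813, 0.1563, 0.2344, 0.1719], E[r] = 0.5000, γ^t·E[r] = 0.350000, running G = 0.600000
t=2: π = [0.1641, 0.2871, 0.1465, 0.2129, 0.1895], E[r] = 0.6113, γ^t·E[r] = 0.299551, running G = 0.899551
t=3: π = [0.1660, 0.2913, 0.1487, 0.2065, 0.1875], E[r] = 0.6379, γ^t·E[r] = 0.218813, running G = 1.118364
t=4: π = [0.1665, 0.2913, 0.1484, 0.2066, 0.1872], E[r] = 0.6396, γ^t·E[r] = 0.153565, running G = 1.271929

G = 1.2719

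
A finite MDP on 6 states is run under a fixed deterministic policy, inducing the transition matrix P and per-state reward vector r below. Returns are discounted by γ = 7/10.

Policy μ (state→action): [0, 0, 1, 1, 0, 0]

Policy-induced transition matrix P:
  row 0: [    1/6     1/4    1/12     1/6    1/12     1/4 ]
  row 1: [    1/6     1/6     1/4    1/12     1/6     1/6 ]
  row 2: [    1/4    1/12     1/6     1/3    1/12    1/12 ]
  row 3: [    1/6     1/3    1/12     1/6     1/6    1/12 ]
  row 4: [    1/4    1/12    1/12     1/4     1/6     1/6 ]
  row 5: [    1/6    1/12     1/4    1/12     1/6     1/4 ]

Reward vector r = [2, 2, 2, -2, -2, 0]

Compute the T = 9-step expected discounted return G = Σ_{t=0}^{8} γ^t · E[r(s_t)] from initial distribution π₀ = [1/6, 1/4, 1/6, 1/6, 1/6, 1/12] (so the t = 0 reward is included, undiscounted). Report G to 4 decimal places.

G = 1.3949

t=0: π = [0.1667, 0.2500, 0.1667, 0.1667, 0.1667, 0.0833], E[r] = 0.5000, γ^t·E[r] = 0.500000, running G = 0.500000
t=1: π = [0.1944, 0.1736, 0.1528, 0.1806, 0.1389, 0.1597], E[r] = 0.4028, γ^t·E[r] = 0.281944, running G = 0.781944
t=2: π = [0.1910, 0.1753, 0.1516, 0.1759, 0.1377, 0.1684], E[r] = 0.4086, γ^t·E[r] = 0.200197, running G = 0.982141
t=3: π = [0.1908, 0.1738, 0.1533, 0.1748, 0.1381, 0.1693], E[r] = 0.4098, γ^t·E[r] = 0.140568, running G = 1.122709
t=4: π = [0.1909, 0.1733, 0.1533, 0.1751, 0.1380, 0.1693], E[r] = 0.4088, γ^t·E[r] = 0.098156, running G = 1.220865
t=5: π = [0.1909, 0.1734, 0.1532, 0.1752, 0.1380, 0.1693], E[r] = 0.4088, γ^t·E[r] = 0.068705, running G = 1.289571
t=6: π = [0.1909, 0.1734, 0.1532, 0.1751, 0.1380, 0.1693], E[r] = 0.4088, γ^t·E[r] = 0.048099, running G = 1.337670
t=7: π = [0.1909, 0.1734, 0.1532, 0.1751, 0.1380, 0.1693], E[r] = 0.4088, γ^t·E[r] = 0.033669, running G = 1.371339
t=8: π = [0.1909, 0.1734, 0.1532, 0.1751, 0.1380, 0.1693], E[r] = 0.4088, γ^t·E[r] = 0.023568, running G = 1.394907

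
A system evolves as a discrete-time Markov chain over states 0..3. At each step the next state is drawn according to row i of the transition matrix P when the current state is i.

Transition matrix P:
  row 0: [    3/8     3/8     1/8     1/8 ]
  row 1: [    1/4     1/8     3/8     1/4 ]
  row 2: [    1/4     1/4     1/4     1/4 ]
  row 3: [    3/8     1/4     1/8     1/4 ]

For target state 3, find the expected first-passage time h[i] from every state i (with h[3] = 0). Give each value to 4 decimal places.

h = [5.3333, 4.6667, 4.6667, 0.0000]

First-step conditioning: h[3] = 0; for i ≠ 3, h[i] = 1 + Σ_k P[i][k]·h[k].
  h[0] = 1 + 3/8·h[0] + 3/8·h[1] + 1/8·h[2]
  h[1] = 1 + 1/4·h[0] + 1/8·h[1] + 3/8·h[2]
  h[2] = 1 + 1/4·h[0] + 1/4·h[1] + 1/4·h[2]
Solving the 3×3 linear system over states ≠ 3 gives exactly h = [16/3, 14/3, 14/3, 0] (h[3] = 0 is the target).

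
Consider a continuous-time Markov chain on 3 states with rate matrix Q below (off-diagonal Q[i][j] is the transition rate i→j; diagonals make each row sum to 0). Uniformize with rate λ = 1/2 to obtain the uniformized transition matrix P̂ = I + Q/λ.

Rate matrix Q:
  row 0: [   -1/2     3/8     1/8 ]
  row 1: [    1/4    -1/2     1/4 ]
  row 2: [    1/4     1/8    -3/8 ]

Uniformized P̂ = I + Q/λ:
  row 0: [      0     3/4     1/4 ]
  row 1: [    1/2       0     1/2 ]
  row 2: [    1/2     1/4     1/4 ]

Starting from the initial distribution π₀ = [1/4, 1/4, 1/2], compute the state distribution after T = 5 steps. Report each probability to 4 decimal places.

t=0: π = [0.2500, 0.2500, 0.5000]
t=1: π = [0.3750, 0.3125, 0.3125]
t=2: π = [0.3125, 0.3594, 0.3281]
t=3: π = [0.3438, 0.3164, 0.3398]
t=4: π = [0.3281, 0.3428, 0.3291]
t=5: π = [0.3359, 0.3284, 0.3357]

π = [0.3359, 0.3284, 0.3357]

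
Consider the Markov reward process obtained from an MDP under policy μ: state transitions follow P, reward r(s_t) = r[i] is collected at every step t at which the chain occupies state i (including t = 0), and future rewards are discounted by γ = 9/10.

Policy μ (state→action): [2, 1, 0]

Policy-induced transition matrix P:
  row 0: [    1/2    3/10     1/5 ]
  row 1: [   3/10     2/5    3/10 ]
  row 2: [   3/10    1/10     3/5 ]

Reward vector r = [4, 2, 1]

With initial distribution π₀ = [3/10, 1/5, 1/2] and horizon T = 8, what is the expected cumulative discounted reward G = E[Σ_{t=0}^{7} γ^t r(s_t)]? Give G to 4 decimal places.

G = 13.1610

t=0: π = [0.3000, 0.2000, 0.5000], E[r] = 2.1000, γ^t·E[r] = 2.100000, running G = 2.100000
t=1: π = [0.3600, 0.2200, 0.4200], E[r] = 2.3000, γ^t·E[r] = 2.070000, running G = 4.170000
t=2: π = [0.3720, 0.2380, 0.3900], E[r] = 2.3540, γ^t·E[r] = 1.906740, running G = 6.076740
t=3: π = [0.3744, 0.2458, 0.3798], E[r] = 2.3690, γ^t·E[r] = 1.727001, running G = 7.803741
t=4: π = [0.3749, 0.2486, 0.3765], E[r] = 2.3733, γ^t·E[r] = 1.557096, running G = 9.360837
t=5: π = [0.3750, 0.2496, 0.3755], E[r] = 2.3745, γ^t·E[r] = 1.402113, running G = 10.762949
t=6: π = [0.3750, 0.2499, 0.3751], E[r] = 2.3748, γ^t·E[r] = 1.262092, running G = 12.025042
t=7: π = [0.3750, 0.2500, 0.3750], E[r] = 2.3750, γ^t·E[r] = 1.135934, running G = 13.160976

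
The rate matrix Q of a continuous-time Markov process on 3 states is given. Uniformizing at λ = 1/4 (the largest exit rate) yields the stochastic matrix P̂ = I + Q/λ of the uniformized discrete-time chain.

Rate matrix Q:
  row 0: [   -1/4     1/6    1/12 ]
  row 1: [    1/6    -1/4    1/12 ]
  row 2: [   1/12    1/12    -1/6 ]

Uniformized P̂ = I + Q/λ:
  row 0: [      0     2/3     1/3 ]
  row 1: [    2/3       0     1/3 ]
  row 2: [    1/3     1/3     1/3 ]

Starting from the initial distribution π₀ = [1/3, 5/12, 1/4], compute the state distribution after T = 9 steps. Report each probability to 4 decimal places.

π = [0.3344, 0.3322, 0.3333]

t=0: π = [0.3333, 0.4167, 0.2500]
t=1: π = [0.3611, 0.3056, 0.3333]
t=2: π = [0.3148, 0.3519, 0.3333]
t=3: π = [0.3457, 0.3210, 0.3333]
t=4: π = [0.3251, 0.3416, 0.3333]
t=5: π = [0.3388, 0.3278, 0.3333]
t=6: π = [0.3297, 0.3370, 0.3333]
t=7: π = [0.3358, 0.3309, 0.3333]
t=8: π = [0.3317, 0.3350, 0.3333]
t=9: π = [0.3344, 0.3322, 0.3333]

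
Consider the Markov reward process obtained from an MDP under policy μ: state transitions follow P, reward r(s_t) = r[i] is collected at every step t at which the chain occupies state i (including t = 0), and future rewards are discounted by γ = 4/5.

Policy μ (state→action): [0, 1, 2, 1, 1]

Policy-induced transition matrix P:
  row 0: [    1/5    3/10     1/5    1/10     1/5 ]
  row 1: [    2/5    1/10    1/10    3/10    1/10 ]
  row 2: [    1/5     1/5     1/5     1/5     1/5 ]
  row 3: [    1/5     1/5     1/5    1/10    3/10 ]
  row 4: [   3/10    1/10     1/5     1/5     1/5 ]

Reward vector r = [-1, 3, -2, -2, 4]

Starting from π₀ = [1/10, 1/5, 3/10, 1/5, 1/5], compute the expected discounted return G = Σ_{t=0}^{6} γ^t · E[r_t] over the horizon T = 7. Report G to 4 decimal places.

t=0: π = [0.1000, 0.2000, 0.3000, 0.2000, 0.2000], E[r] = 0.3000, γ^t·E[r] = 0.300000, running G = 0.300000
t=1: π = [0.2600, 0.1700, 0.1800, 0.1900, 0.2000], E[r] = 0.3100, γ^t·E[r] = 0.248000, running G = 0.548000
t=2: π = [0.2540, 0.1890, 0.1830, 0.1720, 0.2020], E[r] = 0.4110, γ^t·E[r] = 0.263040, running G = 0.811040
t=3: π = [0.2580, 0.1863, 0.1811, 0.1763, 0.1983], E[r] = 0.3793, γ^t·E[r] = 0.194202, running G = 1.005242
t=4: π = [0.2571, 0.1873, 0.1814, 0.1752, 0.1990], E[r] = 0.3878, γ^t·E[r] = 0.158839, running G = 1.164080
t=5: π = [0.2574, 0.1871, 0.1813, 0.1755, 0.1988], E[r] = 0.3855, γ^t·E[r] = 0.126307, running G = 1.290388
t=6: π = [0.2573, 0.1872, 0.1813, 0.1754, 0.1988], E[r] = 0.3861, γ^t·E[r] = 0.101215, running G = 1.391603

G = 1.3916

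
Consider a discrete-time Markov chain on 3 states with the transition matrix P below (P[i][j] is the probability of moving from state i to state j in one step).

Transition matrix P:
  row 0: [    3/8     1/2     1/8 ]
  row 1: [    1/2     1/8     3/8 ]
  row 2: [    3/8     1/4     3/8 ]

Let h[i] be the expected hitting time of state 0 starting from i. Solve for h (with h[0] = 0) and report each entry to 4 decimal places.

First-step conditioning: h[0] = 0; for i ≠ 0, h[i] = 1 + Σ_k P[i][k]·h[k].
  h[1] = 1 + 1/8·h[1] + 3/8·h[2]
  h[2] = 1 + 1/4·h[1] + 3/8·h[2]
Solving the 2×2 linear system over states ≠ 0 gives exactly h = [0, 64/29, 72/29] (h[0] = 0 is the target).

h = [0.0000, 2.2069, 2.4828]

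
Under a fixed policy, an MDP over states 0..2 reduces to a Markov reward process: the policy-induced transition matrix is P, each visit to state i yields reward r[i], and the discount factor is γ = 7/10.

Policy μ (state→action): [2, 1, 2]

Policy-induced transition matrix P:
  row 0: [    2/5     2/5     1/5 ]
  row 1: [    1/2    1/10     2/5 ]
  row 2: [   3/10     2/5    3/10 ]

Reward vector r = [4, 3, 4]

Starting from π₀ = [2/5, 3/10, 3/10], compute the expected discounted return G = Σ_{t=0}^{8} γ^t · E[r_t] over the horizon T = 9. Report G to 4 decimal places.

G = 11.8174

t=0: π = [0.4000, 0.3000, 0.3000], E[r] = 3.7000, γ^t·E[r] = 3.700000, running G = 3.700000
t=1: π = [0.4000, 0.3100, 0.2900], E[r] = 3.6900, γ^t·E[r] = 2.583000, running G = 6.283000
t=2: π = [0.4020, 0.3070, 0.2910], E[r] = 3.6930, γ^t·E[r] = 1.809570, running G = 8.092570
t=3: π = [0.4016, 0.3079, 0.2905], E[r] = 3.6921, γ^t·E[r] = 1.266390, running G = 9.358960
t=4: π = [0.4017, 0.3076, 0.2906], E[r] = 3.6924, γ^t·E[r] = 0.886538, running G = 10.245498
t=5: π = [0.4017, 0.3077, 0.2906], E[r] = 3.6923, γ^t·E[r] = 0.620563, running G = 10.866061
t=6: π = [0.4017, 0.3077, 0.2906], E[r] = 3.6923, γ^t·E[r] = 0.434397, running G = 11.300458
t=7: π = [0.4017, 0.3077, 0.2906], E[r] = 3.6923, γ^t·E[r] = 0.304077, running G = 11.604536
t=8: π = [0.4017, 0.3077, 0.2906], E[r] = 3.6923, γ^t·E[r] = 0.212854, running G = 11.817390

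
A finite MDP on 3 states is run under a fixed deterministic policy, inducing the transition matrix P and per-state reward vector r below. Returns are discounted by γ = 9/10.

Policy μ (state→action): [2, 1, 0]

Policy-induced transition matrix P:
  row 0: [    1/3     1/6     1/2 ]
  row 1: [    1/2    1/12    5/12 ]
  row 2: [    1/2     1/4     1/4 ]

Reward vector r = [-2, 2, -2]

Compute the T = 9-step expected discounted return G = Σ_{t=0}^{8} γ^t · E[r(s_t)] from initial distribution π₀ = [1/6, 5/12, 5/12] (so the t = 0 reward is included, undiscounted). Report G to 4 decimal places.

t=0: π = [0.1667, 0.4167, 0.4167], E[r] = -0.3333, γ^t·E[r] = -0.333333, running G = -0.333333
t=1: π = [0.4722, 0.1667, 0.3611], E[r] = -1.3333, γ^t·E[r] = -1.200000, running G = -1.533333
t=2: π = [0.4213, 0.1829, 0.3958], E[r] = -1.2685, γ^t·E[r] = -1.027500, running G = -2.560833
t=3: π = [0.4298, 0.1844, 0.3858], E[r] = -1.2623, γ^t·E[r] = -0.920250, running G = -3.481083
t=4: π = [0.4284, 0.1834, 0.3882], E[r] = -1.2662, γ^t·E[r] = -0.830756, running G = -4.311840
t=5: π = [0.4286, 0.1837, 0.3877], E[r] = -1.2651, γ^t·E[r] = -0.747023, running G = -5.058862
t=6: π = [0.4286, 0.1837, 0.3878], E[r] = -1.2654, γ^t·E[r] = -0.672461, running G = -5.731323
t=7: π = [0.4286, 0.1837, 0.3878], E[r] = -1.2653, γ^t·E[r] = -0.605187, running G = -6.336510
t=8: π = [0.4286, 0.1837, 0.3878], E[r] = -1.2653, γ^t·E[r] = -0.544674, running G = -6.881184

G = -6.8812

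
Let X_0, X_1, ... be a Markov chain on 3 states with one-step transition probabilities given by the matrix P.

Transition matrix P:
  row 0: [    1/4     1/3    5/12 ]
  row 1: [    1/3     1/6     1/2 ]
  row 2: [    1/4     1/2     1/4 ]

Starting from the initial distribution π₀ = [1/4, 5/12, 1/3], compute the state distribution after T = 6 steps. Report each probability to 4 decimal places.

π = [0.2783, 0.3402, 0.3814]

t=0: π = [0.2500, 0.4167, 0.3333]
t=1: π = [0.2847, 0.3194, 0.3958]
t=2: π = [0.2766, 0.3461, 0.3773]
t=3: π = [0.2788, 0.3385, 0.3826]
t=4: π = [0.2782, 0.3407, 0.3811]
t=5: π = [0.2784, 0.3401, 0.3815]
t=6: π = [0.2783, 0.3402, 0.3814]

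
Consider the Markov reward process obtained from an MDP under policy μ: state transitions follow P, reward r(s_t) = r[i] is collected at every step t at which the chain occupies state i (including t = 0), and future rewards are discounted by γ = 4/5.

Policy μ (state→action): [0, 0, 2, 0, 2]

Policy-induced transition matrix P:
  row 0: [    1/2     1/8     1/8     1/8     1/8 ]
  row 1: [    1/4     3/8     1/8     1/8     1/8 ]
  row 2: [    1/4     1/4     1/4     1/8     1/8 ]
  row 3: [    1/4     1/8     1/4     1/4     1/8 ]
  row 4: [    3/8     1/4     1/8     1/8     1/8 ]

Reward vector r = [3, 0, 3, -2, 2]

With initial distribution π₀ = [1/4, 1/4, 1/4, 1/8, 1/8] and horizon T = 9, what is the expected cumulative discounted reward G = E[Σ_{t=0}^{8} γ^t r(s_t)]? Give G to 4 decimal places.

G = 6.4967

t=0: π = [0.2500, 0.2500, 0.2500, 0.1250, 0.1250], E[r] = 1.5000, γ^t·E[r] = 1.500000, running G = 1.500000
t=1: π = [0.3281, 0.2344, 0.1719, 0.1406, 0.1250], E[r] = 1.4688, γ^t·E[r] = 1.175000, running G = 2.675000
t=2: π = [0.3477, 0.2207, 0.1641, 0.1426, 0.1250], E[r] = 1.5000, γ^t·E[r] = 0.960000, running G = 3.635000
t=3: π = [0.3525, 0.2163, 0.1633, 0.1428, 0.1250], E[r] = 1.5120, γ^t·E[r] = 0.774125, running G = 4.409125
t=4: π = [0.3538, 0.2151, 0.1633, 0.1429, 0.1250], E[r] = 1.5154, γ^t·E[r] = 0.620700, running G = 5.029825
t=5: π = [0.3541, 0.2148, 0.1633, 0.1429, 0.1250], E[r] = 1.5163, γ^t·E[r] = 0.496854, running G = 5.526679
t=6: π = [0.3541, 0.2147, 0.1633, 0.1429, 0.1250], E[r] = 1.5165, γ^t·E[r] = 0.397543, running G = 5.924222
t=7: π = [0.3542, 0.2147, 0.1633, 0.1429, 0.1250], E[r] = 1.5166, γ^t·E[r] = 0.318046, running G = 6.242268
t=8: π = [0.3542, 0.2147, 0.1633, 0.1429, 0.1250], E[r] = 1.5166, γ^t·E[r] = 0.254439, running G = 6.496707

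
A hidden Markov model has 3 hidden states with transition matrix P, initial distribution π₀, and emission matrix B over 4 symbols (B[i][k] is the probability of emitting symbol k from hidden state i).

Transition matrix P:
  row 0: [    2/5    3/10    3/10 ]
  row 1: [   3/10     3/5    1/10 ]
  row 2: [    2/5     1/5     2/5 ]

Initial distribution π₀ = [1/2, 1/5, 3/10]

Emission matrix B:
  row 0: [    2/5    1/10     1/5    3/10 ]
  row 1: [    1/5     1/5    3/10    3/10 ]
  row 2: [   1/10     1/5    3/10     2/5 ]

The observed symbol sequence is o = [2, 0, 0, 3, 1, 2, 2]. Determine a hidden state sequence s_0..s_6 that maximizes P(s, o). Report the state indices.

path = [0, 0, 0, 1, 1, 1, 1]

t=0: δ = [1.000e-01, 6.000e-02, 9.000e-02]  (obs o_0=2)
t=1: δ = [1.600e-02, 7.200e-03, 3.600e-03]  ψ = [0, 1, 2]  (obs o_1=0)
t=2: δ = [2.560e-03, 9.600e-04, 4.800e-04]  ψ = [0, 0, 0]  (obs o_2=0)
t=3: δ = [3.072e-04, 2.304e-04, 3.072e-04]  ψ = [0, 0, 0]  (obs o_3=3)
t=4: δ = [1.229e-05, 2.765e-05, 2.458e-05]  ψ = [0, 1, 2]  (obs o_4=1)
t=5: δ = [1.966e-06, 4.977e-06, 2.949e-06]  ψ = [2, 1, 2]  (obs o_5=2)
t=6: δ = [2.986e-07, 8.958e-07, 3.539e-07]  ψ = [1, 1, 2]  (obs o_6=2)
backtrack: best end state = 1; path = [0, 0, 0, 1, 1, 1, 1]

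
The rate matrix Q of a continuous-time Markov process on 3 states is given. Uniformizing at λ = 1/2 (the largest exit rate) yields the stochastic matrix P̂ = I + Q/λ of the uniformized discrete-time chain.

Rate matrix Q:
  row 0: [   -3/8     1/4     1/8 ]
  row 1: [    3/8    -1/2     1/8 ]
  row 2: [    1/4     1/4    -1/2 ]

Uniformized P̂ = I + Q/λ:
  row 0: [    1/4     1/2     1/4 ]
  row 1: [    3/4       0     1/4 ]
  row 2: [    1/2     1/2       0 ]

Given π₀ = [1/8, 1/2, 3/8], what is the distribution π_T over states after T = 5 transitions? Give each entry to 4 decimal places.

π = [0.4720, 0.3281, 0.1998]

t=0: π = [0.1250, 0.5000, 0.3750]
t=1: π = [0.5938, 0.2500, 0.1563]
t=2: π = [0.4141, 0.3750, 0.2109]
t=3: π = [0.4902, 0.3125, 0.1973]
t=4: π = [0.4556, 0.3438, 0.2007]
t=5: π = [0.4720, 0.3281, 0.1998]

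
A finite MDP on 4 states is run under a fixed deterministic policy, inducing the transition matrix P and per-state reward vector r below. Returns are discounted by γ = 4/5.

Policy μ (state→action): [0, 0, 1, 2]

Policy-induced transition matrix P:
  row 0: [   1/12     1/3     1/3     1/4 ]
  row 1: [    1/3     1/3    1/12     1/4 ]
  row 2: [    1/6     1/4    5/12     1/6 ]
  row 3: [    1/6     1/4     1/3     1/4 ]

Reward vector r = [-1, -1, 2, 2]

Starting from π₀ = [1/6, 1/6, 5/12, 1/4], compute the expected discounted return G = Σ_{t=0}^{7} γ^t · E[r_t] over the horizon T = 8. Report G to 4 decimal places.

t=0: π = [0.1667, 0.1667, 0.4167, 0.2500], E[r] = 1.0000, γ^t·E[r] = 1.000000, running G = 1.000000
t=1: π = [0.1806, 0.2778, 0.3264, 0.2153], E[r] = 0.6250, γ^t·E[r] = 0.500000, running G = 1.500000
t=2: π = [0.1979, 0.2882, 0.2911, 0.2228], E[r] = 0.5417, γ^t·E[r] = 0.346667, running G = 1.846667
t=3: π = [0.1982, 0.2905, 0.2855, 0.2257], E[r] = 0.5339, γ^t·E[r] = 0.273333, running G = 2.120000
t=4: π = [0.1986, 0.2907, 0.2845, 0.2262], E[r] = 0.5321, γ^t·E[r] = 0.217956, running G = 2.337956
t=5: π = [0.1986, 0.2908, 0.2844, 0.2263], E[r] = 0.5320, γ^t·E[r] = 0.174311, running G = 2.512267
t=6: π = [0.1986, 0.2908, 0.2843, 0.2263], E[r] = 0.5319, γ^t·E[r] = 0.139439, running G = 2.651706
t=7: π = [0.1986, 0.2908, 0.2843, 0.2263], E[r] = 0.5319, γ^t·E[r] = 0.111551, running G = 2.763257

G = 2.7633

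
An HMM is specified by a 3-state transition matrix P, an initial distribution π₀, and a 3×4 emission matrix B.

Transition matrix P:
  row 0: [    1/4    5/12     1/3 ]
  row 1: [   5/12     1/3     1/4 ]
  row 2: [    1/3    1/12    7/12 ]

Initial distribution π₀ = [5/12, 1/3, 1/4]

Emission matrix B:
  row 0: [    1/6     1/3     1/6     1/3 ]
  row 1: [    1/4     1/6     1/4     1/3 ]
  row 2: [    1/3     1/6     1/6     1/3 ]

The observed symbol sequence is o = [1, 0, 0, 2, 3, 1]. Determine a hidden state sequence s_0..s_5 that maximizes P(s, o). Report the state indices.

t=0: δ = [1.389e-01, 5.556e-02, 4.167e-02]  (obs o_0=1)
t=1: δ = [5.787e-03, 1.447e-02, 1.543e-02]  ψ = [0, 0, 0]  (obs o_1=0)
t=2: δ = [1.005e-03, 1.206e-03, 3.001e-03]  ψ = [1, 1, 2]  (obs o_2=0)
t=3: δ = [1.667e-04, 1.047e-04, 2.917e-04]  ψ = [2, 0, 2]  (obs o_3=2)
t=4: δ = [3.241e-05, 2.315e-05, 5.673e-05]  ψ = [2, 0, 2]  (obs o_4=3)
t=5: δ = [6.303e-06, 2.251e-06, 5.515e-06]  ψ = [2, 0, 2]  (obs o_5=1)
backtrack: best end state = 0; path = [0, 2, 2, 2, 2, 0]

path = [0, 2, 2, 2, 2, 0]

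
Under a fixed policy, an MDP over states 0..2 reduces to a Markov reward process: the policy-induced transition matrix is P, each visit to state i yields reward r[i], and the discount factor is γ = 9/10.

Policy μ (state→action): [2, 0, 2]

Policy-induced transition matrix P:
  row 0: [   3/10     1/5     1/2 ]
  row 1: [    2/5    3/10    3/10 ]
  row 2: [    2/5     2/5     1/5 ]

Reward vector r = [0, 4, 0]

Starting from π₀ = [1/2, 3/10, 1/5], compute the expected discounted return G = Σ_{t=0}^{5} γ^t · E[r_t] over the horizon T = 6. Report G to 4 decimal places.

t=0: π = [0.5000, 0.3000, 0.2000], E[r] = 1.2000, γ^t·E[r] = 1.200000, running G = 1.200000
t=1: π = [0.3500, 0.2700, 0.3800], E[r] = 1.0800, γ^t·E[r] = 0.972000, running G = 2.172000
t=2: π = [0.3650, 0.3030, 0.3320], E[r] = 1.2120, γ^t·E[r] = 0.981720, running G = 3.153720
t=3: π = [0.3635, 0.2967, 0.3398], E[r] = 1.1868, γ^t·E[r] = 0.865177, running G = 4.018897
t=4: π = [0.3637, 0.2976, 0.3387], E[r] = 1.1905, γ^t·E[r] = 0.781100, running G = 4.799997
t=5: π = [0.3636, 0.2975, 0.3389], E[r] = 1.1900, γ^t·E[r] = 0.702700, running G = 5.502697

G = 5.5027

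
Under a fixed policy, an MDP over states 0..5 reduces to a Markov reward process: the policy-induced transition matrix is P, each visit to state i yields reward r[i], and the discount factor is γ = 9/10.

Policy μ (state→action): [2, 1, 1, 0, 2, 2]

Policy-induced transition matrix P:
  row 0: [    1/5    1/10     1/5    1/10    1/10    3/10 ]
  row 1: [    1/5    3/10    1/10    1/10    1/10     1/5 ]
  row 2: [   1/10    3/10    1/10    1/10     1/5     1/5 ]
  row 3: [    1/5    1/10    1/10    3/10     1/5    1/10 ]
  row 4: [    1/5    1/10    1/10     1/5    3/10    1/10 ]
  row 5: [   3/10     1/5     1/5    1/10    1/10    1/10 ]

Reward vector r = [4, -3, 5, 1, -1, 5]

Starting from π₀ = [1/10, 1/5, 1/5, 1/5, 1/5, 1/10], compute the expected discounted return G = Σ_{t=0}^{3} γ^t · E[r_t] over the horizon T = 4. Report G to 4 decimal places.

G = 5.4787

t=0: π = [0.1000, 0.2000, 0.2000, 0.2000, 0.2000, 0.1000], E[r] = 1.3000, γ^t·E[r] = 1.300000, running G = 1.300000
t=1: π = [0.1900, 0.1900, 0.1200, 0.1600, 0.1800, 0.1600], E[r] = 1.5700, γ^t·E[r] = 1.413000, running G = 2.713000
t=2: π = [0.2040, 0.1780, 0.1350, 0.1500, 0.1640, 0.1690], E[r] = 1.7880, γ^t·E[r] = 1.448280, running G = 4.161280
t=3: π = [0.2034, 0.1795, 0.1373, 0.1464, 0.1613, 0.1721], E[r] = 1.8072, γ^t·E[r] = 1.317449, running G = 5.478729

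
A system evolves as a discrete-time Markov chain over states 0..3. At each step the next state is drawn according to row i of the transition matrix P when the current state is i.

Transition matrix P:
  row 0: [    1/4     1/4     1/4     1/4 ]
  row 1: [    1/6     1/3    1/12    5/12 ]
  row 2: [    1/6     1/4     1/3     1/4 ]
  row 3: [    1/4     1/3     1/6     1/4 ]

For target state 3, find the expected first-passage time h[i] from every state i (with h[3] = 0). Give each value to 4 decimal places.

h = [3.3846, 2.7692, 3.3846, 0.0000]

First-step conditioning: h[3] = 0; for i ≠ 3, h[i] = 1 + Σ_k P[i][k]·h[k].
  h[0] = 1 + 1/4·h[0] + 1/4·h[1] + 1/4·h[2]
  h[1] = 1 + 1/6·h[0] + 1/3·h[1] + 1/12·h[2]
  h[2] = 1 + 1/6·h[0] + 1/4·h[1] + 1/3·h[2]
Solving the 3×3 linear system over states ≠ 3 gives exactly h = [44/13, 36/13, 44/13, 0] (h[3] = 0 is the target).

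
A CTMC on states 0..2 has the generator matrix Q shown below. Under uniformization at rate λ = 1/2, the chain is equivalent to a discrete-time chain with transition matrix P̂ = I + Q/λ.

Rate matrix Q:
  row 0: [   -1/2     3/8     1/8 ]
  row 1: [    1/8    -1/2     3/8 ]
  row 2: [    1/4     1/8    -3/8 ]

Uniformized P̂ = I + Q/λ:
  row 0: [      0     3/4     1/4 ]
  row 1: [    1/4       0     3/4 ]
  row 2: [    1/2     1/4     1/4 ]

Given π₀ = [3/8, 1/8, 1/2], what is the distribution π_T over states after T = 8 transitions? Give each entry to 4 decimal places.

t=0: π = [0.3750, 0.1250, 0.5000]
t=1: π = [0.2813, 0.4063, 0.3125]
t=2: π = [0.2578, 0.2891, 0.4531]
t=3: π = [0.2988, 0.3066, 0.3945]
t=4: π = [0.2739, 0.3228, 0.4033]
t=5: π = [0.2823, 0.3063, 0.4114]
t=6: π = [0.2823, 0.3146, 0.4031]
t=7: π = [0.2802, 0.3125, 0.4073]
t=8: π = [0.2818, 0.3120, 0.4062]

π = [0.2818, 0.3120, 0.4062]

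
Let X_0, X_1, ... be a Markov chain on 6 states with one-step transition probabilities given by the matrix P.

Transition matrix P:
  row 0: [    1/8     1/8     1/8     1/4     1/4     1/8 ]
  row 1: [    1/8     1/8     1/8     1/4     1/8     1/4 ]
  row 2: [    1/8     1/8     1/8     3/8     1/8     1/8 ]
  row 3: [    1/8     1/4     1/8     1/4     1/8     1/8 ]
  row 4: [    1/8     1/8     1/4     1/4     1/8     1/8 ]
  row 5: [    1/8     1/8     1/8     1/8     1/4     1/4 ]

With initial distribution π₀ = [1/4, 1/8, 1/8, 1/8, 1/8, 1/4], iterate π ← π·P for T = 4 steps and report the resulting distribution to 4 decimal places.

t=0: π = [0.2500, 0.1250, 0.1250, 0.1250, 0.1250, 0.2500]
t=1: π = [0.1250, 0.1406, 0.1406, 0.2344, 0.1875, 0.1719]
t=2: π = [0.1250, 0.1543, 0.1484, 0.2461, 0.1621, 0.1641]
t=3: π = [0.1250, 0.1558, 0.1453, 0.2480, 0.1611, 0.1648]
t=4: π = [0.1250, 0.1560, 0.1451, 0.2476, 0.1612, 0.1651]

π = [0.1250, 0.1560, 0.1451, 0.2476, 0.1612, 0.1651]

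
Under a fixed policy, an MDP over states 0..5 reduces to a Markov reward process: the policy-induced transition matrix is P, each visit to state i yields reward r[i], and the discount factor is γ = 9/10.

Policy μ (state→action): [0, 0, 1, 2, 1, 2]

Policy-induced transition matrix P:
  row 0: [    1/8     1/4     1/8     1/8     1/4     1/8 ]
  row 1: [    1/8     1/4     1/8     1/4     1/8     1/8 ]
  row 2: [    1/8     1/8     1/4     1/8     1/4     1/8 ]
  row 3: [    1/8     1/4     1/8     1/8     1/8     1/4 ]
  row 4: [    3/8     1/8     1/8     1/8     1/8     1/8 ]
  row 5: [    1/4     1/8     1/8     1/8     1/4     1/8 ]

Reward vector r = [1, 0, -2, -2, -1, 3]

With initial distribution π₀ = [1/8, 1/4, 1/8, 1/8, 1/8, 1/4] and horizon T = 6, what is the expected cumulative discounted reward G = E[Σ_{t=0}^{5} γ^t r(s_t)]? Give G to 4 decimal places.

G = -0.3129

t=0: π = [0.1250, 0.2500, 0.1250, 0.1250, 0.1250, 0.2500], E[r] = 0.2500, γ^t·E[r] = 0.250000, running G = 0.250000
t=1: π = [0.1875, 0.1875, 0.1406, 0.1563, 0.1875, 0.1406], E[r] = -0.1719, γ^t·E[r] = -0.154688, running G = 0.095313
t=2: π = [0.1895, 0.1914, 0.1426, 0.1484, 0.1836, 0.1445], E[r] = -0.1426, γ^t·E[r] = -0.115488, running G = -0.020176
t=3: π = [0.1890, 0.1912, 0.1428, 0.1489, 0.1846, 0.1436], E[r] = -0.1484, γ^t·E[r] = -0.108211, running G = -0.128387
t=4: π = [0.1891, 0.1911, 0.1429, 0.1489, 0.1844, 0.1436], E[r] = -0.1480, γ^t·E[r] = -0.097090, running G = -0.225476
t=5: π = [0.1891, 0.1911, 0.1429, 0.1489, 0.1844, 0.1436], E[r] = -0.1480, γ^t·E[r] = -0.087421, running G = -0.312897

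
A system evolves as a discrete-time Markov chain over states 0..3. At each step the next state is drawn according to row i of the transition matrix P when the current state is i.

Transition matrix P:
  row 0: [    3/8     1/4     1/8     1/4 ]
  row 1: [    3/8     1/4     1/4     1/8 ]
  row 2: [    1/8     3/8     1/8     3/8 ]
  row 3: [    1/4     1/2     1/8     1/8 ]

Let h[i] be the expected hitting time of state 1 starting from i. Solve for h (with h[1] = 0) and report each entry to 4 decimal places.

First-step conditioning: h[1] = 0; for i ≠ 1, h[i] = 1 + Σ_k P[i][k]·h[k].
  h[0] = 1 + 3/8·h[0] + 1/8·h[2] + 1/4·h[3]
  h[2] = 1 + 1/8·h[0] + 1/8·h[2] + 3/8·h[3]
  h[3] = 1 + 1/4·h[0] + 1/8·h[2] + 1/8·h[3]
Solving the 3×3 linear system over states ≠ 1 gives exactly h = [576/187, 0, 488/187, 448/187] (h[1] = 0 is the target).

h = [3.0802, 0.0000, 2.6096, 2.3957]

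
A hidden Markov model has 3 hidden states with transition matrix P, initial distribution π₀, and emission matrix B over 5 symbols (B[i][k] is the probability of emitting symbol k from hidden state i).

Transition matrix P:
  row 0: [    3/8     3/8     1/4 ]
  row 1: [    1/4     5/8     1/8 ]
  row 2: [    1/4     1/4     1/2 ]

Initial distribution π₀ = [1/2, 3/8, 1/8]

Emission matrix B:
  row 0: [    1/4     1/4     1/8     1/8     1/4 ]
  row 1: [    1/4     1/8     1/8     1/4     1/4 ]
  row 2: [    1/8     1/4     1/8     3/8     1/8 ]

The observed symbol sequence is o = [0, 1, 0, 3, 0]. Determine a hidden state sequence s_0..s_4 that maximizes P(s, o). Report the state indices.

path = [1, 1, 1, 1, 1]

t=0: δ = [1.250e-01, 9.375e-02, 1.562e-02]  (obs o_0=0)
t=1: δ = [1.172e-02, 7.324e-03, 7.812e-03]  ψ = [0, 1, 0]  (obs o_1=1)
t=2: δ = [1.099e-03, 1.144e-03, 4.883e-04]  ψ = [0, 1, 2]  (obs o_2=0)
t=3: δ = [5.150e-05, 1.788e-04, 1.030e-04]  ψ = [0, 1, 0]  (obs o_3=3)
t=4: δ = [1.118e-05, 2.794e-05, 6.437e-06]  ψ = [1, 1, 2]  (obs o_4=0)
backtrack: best end state = 1; path = [1, 1, 1, 1, 1]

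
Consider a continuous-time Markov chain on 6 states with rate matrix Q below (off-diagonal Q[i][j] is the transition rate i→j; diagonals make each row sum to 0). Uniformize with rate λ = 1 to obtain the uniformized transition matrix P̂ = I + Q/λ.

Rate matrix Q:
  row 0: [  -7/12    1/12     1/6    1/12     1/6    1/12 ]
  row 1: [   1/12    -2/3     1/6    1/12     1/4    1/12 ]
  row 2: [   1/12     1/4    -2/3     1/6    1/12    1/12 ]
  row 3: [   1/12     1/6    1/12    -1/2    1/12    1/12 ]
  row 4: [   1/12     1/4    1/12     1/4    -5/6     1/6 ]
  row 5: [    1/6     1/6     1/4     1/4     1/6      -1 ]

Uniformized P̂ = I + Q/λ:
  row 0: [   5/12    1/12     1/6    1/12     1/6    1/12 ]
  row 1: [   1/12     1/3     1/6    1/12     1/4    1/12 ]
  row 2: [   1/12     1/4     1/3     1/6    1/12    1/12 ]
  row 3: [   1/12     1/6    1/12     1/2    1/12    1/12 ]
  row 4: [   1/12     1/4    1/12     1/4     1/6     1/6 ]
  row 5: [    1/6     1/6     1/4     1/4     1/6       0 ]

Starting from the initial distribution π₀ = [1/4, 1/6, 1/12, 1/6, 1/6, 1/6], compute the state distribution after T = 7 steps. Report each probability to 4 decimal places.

π = [0.1361, 0.2185, 0.1702, 0.2356, 0.1511, 0.0885]

t=0: π = [0.2500, 0.1667, 0.0833, 0.1667, 0.1667, 0.1667]
t=1: π = [0.1806, 0.1944, 0.1667, 0.2153, 0.1597, 0.0833]
t=2: π = [0.1505, 0.2112, 0.1701, 0.2274, 0.1510, 0.0897]
t=3: π = [0.1410, 0.2161, 0.1710, 0.2324, 0.1511, 0.0884]
t=4: π = [0.1377, 0.2178, 0.1706, 0.2343, 0.1511, 0.0886]
t=5: π = [0.1366, 0.2183, 0.1704, 0.2351, 0.1511, 0.0885]
t=6: π = [0.1362, 0.2185, 0.1703, 0.2354, 0.1511, 0.0885]
t=7: π = [0.1361, 0.2185, 0.1702, 0.2356, 0.1511, 0.0885]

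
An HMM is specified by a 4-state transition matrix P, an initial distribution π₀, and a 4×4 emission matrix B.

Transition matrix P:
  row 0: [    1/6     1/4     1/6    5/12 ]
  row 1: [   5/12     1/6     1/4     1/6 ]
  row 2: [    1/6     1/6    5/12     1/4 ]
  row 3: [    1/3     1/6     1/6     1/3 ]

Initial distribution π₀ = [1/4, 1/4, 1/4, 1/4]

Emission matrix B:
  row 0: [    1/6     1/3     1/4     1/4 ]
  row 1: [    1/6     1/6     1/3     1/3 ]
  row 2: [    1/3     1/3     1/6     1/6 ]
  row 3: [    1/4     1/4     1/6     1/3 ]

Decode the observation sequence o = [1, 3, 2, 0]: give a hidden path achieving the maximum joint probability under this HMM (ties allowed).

t=0: δ = [8.333e-02, 4.167e-02, 8.333e-02, 6.250e-02]  (obs o_0=1)
t=1: δ = [5.208e-03, 6.944e-03, 5.787e-03, 1.157e-02]  ψ = [3, 0, 2, 0]  (obs o_1=3)
t=2: δ = [9.645e-04, 6.430e-04, 4.019e-04, 6.430e-04]  ψ = [3, 3, 2, 3]  (obs o_2=2)
t=3: δ = [4.465e-05, 4.019e-05, 5.582e-05, 1.005e-04]  ψ = [1, 0, 2, 0]  (obs o_3=0)
backtrack: best end state = 3; path = [0, 3, 0, 3]

path = [0, 3, 0, 3]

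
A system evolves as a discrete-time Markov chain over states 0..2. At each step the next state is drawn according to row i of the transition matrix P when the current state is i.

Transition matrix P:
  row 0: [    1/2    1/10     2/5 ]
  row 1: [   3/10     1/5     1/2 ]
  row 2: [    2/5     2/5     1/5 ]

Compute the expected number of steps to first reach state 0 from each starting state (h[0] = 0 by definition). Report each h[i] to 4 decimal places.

h = [0.0000, 2.9545, 2.7273]

First-step conditioning: h[0] = 0; for i ≠ 0, h[i] = 1 + Σ_k P[i][k]·h[k].
  h[1] = 1 + 1/5·h[1] + 1/2·h[2]
  h[2] = 1 + 2/5·h[1] + 1/5·h[2]
Solving the 2×2 linear system over states ≠ 0 gives exactly h = [0, 65/22, 30/11] (h[0] = 0 is the target).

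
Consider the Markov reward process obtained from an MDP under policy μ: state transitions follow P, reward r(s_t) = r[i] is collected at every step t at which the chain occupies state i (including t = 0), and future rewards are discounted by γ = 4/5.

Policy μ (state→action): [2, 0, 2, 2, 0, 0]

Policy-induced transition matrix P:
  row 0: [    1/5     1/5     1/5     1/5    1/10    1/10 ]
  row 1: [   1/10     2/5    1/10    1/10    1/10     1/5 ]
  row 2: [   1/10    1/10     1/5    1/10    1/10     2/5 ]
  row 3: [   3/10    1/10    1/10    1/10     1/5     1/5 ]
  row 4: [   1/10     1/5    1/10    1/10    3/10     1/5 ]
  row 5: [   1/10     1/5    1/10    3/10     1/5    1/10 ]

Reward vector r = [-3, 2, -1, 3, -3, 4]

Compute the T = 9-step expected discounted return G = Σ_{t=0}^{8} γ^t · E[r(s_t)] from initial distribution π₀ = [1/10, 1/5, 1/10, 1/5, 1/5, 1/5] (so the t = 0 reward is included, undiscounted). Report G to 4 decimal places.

t=0: π = [0.1000, 0.2000, 0.1000, 0.2000, 0.2000, 0.2000], E[r] = 0.8000, γ^t·E[r] = 0.800000, running G = 0.800000
t=1: π = [0.1500, 0.2100, 0.1200, 0.1500, 0.1800, 0.1900], E[r] = 0.5200, γ^t·E[r] = 0.416000, running G = 1.216000
t=2: π = [0.1450, 0.2150, 0.1270, 0.1530, 0.1700, 0.1900], E[r] = 0.5770, γ^t·E[r] = 0.369280, running G = 1.585280
t=3: π = [0.1451, 0.2150, 0.1272, 0.1525, 0.1683, 0.1919], E[r] = 0.5877, γ^t·E[r] = 0.300902, running G = 1.886182
t=4: π = [0.1450, 0.2150, 0.1272, 0.1529, 0.1681, 0.1917], E[r] = 0.5891, γ^t·E[r] = 0.241308, running G = 2.127490
t=5: π = [0.1451, 0.2150, 0.1272, 0.1528, 0.1681, 0.1918], E[r] = 0.5889, γ^t·E[r] = 0.192974, running G = 2.320464
t=6: π = [0.1451, 0.2150, 0.1272, 0.1529, 0.1681, 0.1918], E[r] = 0.5889, γ^t·E[r] = 0.154379, running G = 2.474843
t=7: π = [0.1451, 0.2150, 0.1272, 0.1529, 0.1681, 0.1918], E[r] = 0.5889, γ^t·E[r] = 0.123502, running G = 2.598344
t=8: π = [0.1451, 0.2150, 0.1272, 0.1529, 0.1681, 0.1918], E[r] = 0.5889, γ^t·E[r] = 0.098801, running G = 2.697146

G = 2.6971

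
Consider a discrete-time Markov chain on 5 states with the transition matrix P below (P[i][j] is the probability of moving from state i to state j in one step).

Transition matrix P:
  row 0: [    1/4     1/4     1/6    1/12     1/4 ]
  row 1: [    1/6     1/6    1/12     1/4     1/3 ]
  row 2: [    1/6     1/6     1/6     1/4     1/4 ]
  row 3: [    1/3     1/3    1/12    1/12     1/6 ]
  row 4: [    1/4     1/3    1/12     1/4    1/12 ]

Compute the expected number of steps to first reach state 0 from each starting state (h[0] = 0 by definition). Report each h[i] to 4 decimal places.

First-step conditioning: h[0] = 0; for i ≠ 0, h[i] = 1 + Σ_k P[i][k]·h[k].
  h[1] = 1 + 1/6·h[1] + 1/12·h[2] + 1/4·h[3] + 1/3·h[4]
  h[2] = 1 + 1/6·h[1] + 1/6·h[2] + 1/4·h[3] + 1/4·h[4]
  h[3] = 1 + 1/3·h[1] + 1/12·h[2] + 1/12·h[3] + 1/6·h[4]
  h[4] = 1 + 1/3·h[1] + 1/12·h[2] + 1/4·h[3] + 1/12·h[4]
Solving the 4×4 linear system over states ≠ 0 gives exactly h = [0, 1980/439, 1992/439, 1716/439, 1848/439] (h[0] = 0 is the target).

h = [0.0000, 4.5103, 4.5376, 3.9089, 4.2096]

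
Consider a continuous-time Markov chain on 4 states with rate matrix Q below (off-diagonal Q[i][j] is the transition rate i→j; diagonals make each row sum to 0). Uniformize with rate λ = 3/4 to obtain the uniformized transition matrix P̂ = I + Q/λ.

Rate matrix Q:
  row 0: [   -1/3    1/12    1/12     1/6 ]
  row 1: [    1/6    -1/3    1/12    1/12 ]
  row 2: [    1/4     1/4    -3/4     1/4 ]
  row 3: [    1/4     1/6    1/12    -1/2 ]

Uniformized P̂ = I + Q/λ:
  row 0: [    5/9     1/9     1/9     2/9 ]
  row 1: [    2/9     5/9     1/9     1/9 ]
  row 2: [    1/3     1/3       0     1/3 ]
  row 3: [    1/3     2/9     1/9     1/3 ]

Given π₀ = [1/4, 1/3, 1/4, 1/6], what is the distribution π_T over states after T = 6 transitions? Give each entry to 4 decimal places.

t=0: π = [0.2500, 0.3333, 0.2500, 0.1667]
t=1: π = [0.3519, 0.3333, 0.0833, 0.2315]
t=2: π = [0.3745, 0.3035, 0.1019, 0.2202]
t=3: π = [0.3828, 0.2931, 0.0998, 0.2243]
t=4: π = [0.3858, 0.2885, 0.1000, 0.2257]
t=5: π = [0.3870, 0.2866, 0.1000, 0.2264]
t=6: π = [0.3875, 0.2859, 0.1000, 0.2266]

π = [0.3875, 0.2859, 0.1000, 0.2266]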